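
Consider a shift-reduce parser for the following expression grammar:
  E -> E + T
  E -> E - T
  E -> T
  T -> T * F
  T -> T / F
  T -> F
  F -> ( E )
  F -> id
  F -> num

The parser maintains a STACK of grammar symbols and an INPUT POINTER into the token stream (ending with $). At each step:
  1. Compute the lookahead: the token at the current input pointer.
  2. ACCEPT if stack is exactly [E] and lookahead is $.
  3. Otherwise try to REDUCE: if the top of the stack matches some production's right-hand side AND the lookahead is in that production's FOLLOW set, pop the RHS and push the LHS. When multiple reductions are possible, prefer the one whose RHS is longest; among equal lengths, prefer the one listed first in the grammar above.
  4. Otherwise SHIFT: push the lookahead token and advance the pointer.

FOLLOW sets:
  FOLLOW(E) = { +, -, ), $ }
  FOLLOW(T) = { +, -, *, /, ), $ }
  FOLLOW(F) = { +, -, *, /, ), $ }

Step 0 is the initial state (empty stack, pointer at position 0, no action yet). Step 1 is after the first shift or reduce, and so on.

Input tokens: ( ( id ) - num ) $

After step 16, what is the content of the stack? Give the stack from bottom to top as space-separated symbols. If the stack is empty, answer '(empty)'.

Step 1: shift (. Stack=[(] ptr=1 lookahead=( remaining=[( id ) - num ) $]
Step 2: shift (. Stack=[( (] ptr=2 lookahead=id remaining=[id ) - num ) $]
Step 3: shift id. Stack=[( ( id] ptr=3 lookahead=) remaining=[) - num ) $]
Step 4: reduce F->id. Stack=[( ( F] ptr=3 lookahead=) remaining=[) - num ) $]
Step 5: reduce T->F. Stack=[( ( T] ptr=3 lookahead=) remaining=[) - num ) $]
Step 6: reduce E->T. Stack=[( ( E] ptr=3 lookahead=) remaining=[) - num ) $]
Step 7: shift ). Stack=[( ( E )] ptr=4 lookahead=- remaining=[- num ) $]
Step 8: reduce F->( E ). Stack=[( F] ptr=4 lookahead=- remaining=[- num ) $]
Step 9: reduce T->F. Stack=[( T] ptr=4 lookahead=- remaining=[- num ) $]
Step 10: reduce E->T. Stack=[( E] ptr=4 lookahead=- remaining=[- num ) $]
Step 11: shift -. Stack=[( E -] ptr=5 lookahead=num remaining=[num ) $]
Step 12: shift num. Stack=[( E - num] ptr=6 lookahead=) remaining=[) $]
Step 13: reduce F->num. Stack=[( E - F] ptr=6 lookahead=) remaining=[) $]
Step 14: reduce T->F. Stack=[( E - T] ptr=6 lookahead=) remaining=[) $]
Step 15: reduce E->E - T. Stack=[( E] ptr=6 lookahead=) remaining=[) $]
Step 16: shift ). Stack=[( E )] ptr=7 lookahead=$ remaining=[$]

Answer: ( E )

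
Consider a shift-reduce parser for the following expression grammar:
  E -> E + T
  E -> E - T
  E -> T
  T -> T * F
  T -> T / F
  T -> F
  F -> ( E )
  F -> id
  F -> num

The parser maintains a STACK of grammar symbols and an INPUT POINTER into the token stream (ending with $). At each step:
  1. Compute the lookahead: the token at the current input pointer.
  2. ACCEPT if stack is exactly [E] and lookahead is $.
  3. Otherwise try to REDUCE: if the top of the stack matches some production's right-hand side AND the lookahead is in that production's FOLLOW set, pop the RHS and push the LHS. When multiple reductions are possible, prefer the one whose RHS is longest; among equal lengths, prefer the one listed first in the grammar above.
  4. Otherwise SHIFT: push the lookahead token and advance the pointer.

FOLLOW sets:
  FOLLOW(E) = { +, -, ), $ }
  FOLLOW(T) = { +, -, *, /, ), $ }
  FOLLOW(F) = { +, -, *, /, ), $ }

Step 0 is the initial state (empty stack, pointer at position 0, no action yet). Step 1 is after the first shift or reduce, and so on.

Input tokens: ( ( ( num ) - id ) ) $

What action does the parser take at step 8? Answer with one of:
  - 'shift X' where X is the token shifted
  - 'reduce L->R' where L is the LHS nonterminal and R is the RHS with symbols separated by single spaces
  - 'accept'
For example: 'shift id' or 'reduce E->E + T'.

Answer: shift )

Derivation:
Step 1: shift (. Stack=[(] ptr=1 lookahead=( remaining=[( ( num ) - id ) ) $]
Step 2: shift (. Stack=[( (] ptr=2 lookahead=( remaining=[( num ) - id ) ) $]
Step 3: shift (. Stack=[( ( (] ptr=3 lookahead=num remaining=[num ) - id ) ) $]
Step 4: shift num. Stack=[( ( ( num] ptr=4 lookahead=) remaining=[) - id ) ) $]
Step 5: reduce F->num. Stack=[( ( ( F] ptr=4 lookahead=) remaining=[) - id ) ) $]
Step 6: reduce T->F. Stack=[( ( ( T] ptr=4 lookahead=) remaining=[) - id ) ) $]
Step 7: reduce E->T. Stack=[( ( ( E] ptr=4 lookahead=) remaining=[) - id ) ) $]
Step 8: shift ). Stack=[( ( ( E )] ptr=5 lookahead=- remaining=[- id ) ) $]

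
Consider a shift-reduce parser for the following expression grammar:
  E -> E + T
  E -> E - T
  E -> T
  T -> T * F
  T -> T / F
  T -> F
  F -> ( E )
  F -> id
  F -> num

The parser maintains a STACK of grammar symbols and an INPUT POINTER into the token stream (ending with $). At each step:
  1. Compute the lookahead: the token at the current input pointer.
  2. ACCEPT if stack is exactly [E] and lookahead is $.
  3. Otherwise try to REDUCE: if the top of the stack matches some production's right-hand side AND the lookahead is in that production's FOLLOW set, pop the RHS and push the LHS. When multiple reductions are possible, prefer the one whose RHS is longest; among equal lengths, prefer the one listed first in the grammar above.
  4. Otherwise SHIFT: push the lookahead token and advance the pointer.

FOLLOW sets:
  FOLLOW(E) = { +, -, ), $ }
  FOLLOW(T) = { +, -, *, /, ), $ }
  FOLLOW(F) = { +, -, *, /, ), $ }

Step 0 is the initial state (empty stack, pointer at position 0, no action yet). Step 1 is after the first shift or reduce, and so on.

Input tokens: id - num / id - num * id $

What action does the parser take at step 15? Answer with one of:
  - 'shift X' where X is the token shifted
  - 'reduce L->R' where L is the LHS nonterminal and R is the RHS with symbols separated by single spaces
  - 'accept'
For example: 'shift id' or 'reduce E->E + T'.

Answer: shift num

Derivation:
Step 1: shift id. Stack=[id] ptr=1 lookahead=- remaining=[- num / id - num * id $]
Step 2: reduce F->id. Stack=[F] ptr=1 lookahead=- remaining=[- num / id - num * id $]
Step 3: reduce T->F. Stack=[T] ptr=1 lookahead=- remaining=[- num / id - num * id $]
Step 4: reduce E->T. Stack=[E] ptr=1 lookahead=- remaining=[- num / id - num * id $]
Step 5: shift -. Stack=[E -] ptr=2 lookahead=num remaining=[num / id - num * id $]
Step 6: shift num. Stack=[E - num] ptr=3 lookahead=/ remaining=[/ id - num * id $]
Step 7: reduce F->num. Stack=[E - F] ptr=3 lookahead=/ remaining=[/ id - num * id $]
Step 8: reduce T->F. Stack=[E - T] ptr=3 lookahead=/ remaining=[/ id - num * id $]
Step 9: shift /. Stack=[E - T /] ptr=4 lookahead=id remaining=[id - num * id $]
Step 10: shift id. Stack=[E - T / id] ptr=5 lookahead=- remaining=[- num * id $]
Step 11: reduce F->id. Stack=[E - T / F] ptr=5 lookahead=- remaining=[- num * id $]
Step 12: reduce T->T / F. Stack=[E - T] ptr=5 lookahead=- remaining=[- num * id $]
Step 13: reduce E->E - T. Stack=[E] ptr=5 lookahead=- remaining=[- num * id $]
Step 14: shift -. Stack=[E -] ptr=6 lookahead=num remaining=[num * id $]
Step 15: shift num. Stack=[E - num] ptr=7 lookahead=* remaining=[* id $]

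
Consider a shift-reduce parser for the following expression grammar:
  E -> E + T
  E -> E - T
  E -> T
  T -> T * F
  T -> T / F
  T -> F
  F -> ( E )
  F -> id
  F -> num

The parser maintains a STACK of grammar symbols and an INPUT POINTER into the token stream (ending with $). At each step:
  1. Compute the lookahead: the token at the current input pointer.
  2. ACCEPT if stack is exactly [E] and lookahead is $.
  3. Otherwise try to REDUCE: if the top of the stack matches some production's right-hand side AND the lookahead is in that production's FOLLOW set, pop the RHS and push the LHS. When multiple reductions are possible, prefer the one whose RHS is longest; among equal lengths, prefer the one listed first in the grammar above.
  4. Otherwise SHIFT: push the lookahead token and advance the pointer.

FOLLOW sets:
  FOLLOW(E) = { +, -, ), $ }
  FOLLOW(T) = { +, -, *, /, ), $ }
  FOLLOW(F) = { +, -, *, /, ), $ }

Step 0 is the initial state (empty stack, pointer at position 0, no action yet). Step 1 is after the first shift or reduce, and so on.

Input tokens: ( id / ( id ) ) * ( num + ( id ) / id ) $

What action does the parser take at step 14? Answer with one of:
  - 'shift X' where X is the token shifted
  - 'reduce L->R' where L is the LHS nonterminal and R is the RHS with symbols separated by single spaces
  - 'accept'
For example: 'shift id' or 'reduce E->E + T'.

Step 1: shift (. Stack=[(] ptr=1 lookahead=id remaining=[id / ( id ) ) * ( num + ( id ) / id ) $]
Step 2: shift id. Stack=[( id] ptr=2 lookahead=/ remaining=[/ ( id ) ) * ( num + ( id ) / id ) $]
Step 3: reduce F->id. Stack=[( F] ptr=2 lookahead=/ remaining=[/ ( id ) ) * ( num + ( id ) / id ) $]
Step 4: reduce T->F. Stack=[( T] ptr=2 lookahead=/ remaining=[/ ( id ) ) * ( num + ( id ) / id ) $]
Step 5: shift /. Stack=[( T /] ptr=3 lookahead=( remaining=[( id ) ) * ( num + ( id ) / id ) $]
Step 6: shift (. Stack=[( T / (] ptr=4 lookahead=id remaining=[id ) ) * ( num + ( id ) / id ) $]
Step 7: shift id. Stack=[( T / ( id] ptr=5 lookahead=) remaining=[) ) * ( num + ( id ) / id ) $]
Step 8: reduce F->id. Stack=[( T / ( F] ptr=5 lookahead=) remaining=[) ) * ( num + ( id ) / id ) $]
Step 9: reduce T->F. Stack=[( T / ( T] ptr=5 lookahead=) remaining=[) ) * ( num + ( id ) / id ) $]
Step 10: reduce E->T. Stack=[( T / ( E] ptr=5 lookahead=) remaining=[) ) * ( num + ( id ) / id ) $]
Step 11: shift ). Stack=[( T / ( E )] ptr=6 lookahead=) remaining=[) * ( num + ( id ) / id ) $]
Step 12: reduce F->( E ). Stack=[( T / F] ptr=6 lookahead=) remaining=[) * ( num + ( id ) / id ) $]
Step 13: reduce T->T / F. Stack=[( T] ptr=6 lookahead=) remaining=[) * ( num + ( id ) / id ) $]
Step 14: reduce E->T. Stack=[( E] ptr=6 lookahead=) remaining=[) * ( num + ( id ) / id ) $]

Answer: reduce E->T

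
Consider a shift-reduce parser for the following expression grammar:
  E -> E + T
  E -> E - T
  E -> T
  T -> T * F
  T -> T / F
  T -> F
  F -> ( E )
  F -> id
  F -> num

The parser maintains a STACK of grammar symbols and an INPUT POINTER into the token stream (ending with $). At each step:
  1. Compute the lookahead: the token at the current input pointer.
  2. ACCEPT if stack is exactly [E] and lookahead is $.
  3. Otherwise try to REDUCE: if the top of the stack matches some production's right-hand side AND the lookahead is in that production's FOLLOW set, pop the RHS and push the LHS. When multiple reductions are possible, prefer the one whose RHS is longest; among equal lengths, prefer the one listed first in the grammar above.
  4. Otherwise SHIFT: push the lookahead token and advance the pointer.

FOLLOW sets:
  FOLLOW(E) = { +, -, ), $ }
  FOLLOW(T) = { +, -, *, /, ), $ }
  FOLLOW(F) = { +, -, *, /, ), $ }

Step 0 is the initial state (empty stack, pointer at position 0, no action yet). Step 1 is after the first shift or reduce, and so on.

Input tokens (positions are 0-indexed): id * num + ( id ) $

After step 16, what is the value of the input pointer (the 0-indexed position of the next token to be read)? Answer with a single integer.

Answer: 7

Derivation:
Step 1: shift id. Stack=[id] ptr=1 lookahead=* remaining=[* num + ( id ) $]
Step 2: reduce F->id. Stack=[F] ptr=1 lookahead=* remaining=[* num + ( id ) $]
Step 3: reduce T->F. Stack=[T] ptr=1 lookahead=* remaining=[* num + ( id ) $]
Step 4: shift *. Stack=[T *] ptr=2 lookahead=num remaining=[num + ( id ) $]
Step 5: shift num. Stack=[T * num] ptr=3 lookahead=+ remaining=[+ ( id ) $]
Step 6: reduce F->num. Stack=[T * F] ptr=3 lookahead=+ remaining=[+ ( id ) $]
Step 7: reduce T->T * F. Stack=[T] ptr=3 lookahead=+ remaining=[+ ( id ) $]
Step 8: reduce E->T. Stack=[E] ptr=3 lookahead=+ remaining=[+ ( id ) $]
Step 9: shift +. Stack=[E +] ptr=4 lookahead=( remaining=[( id ) $]
Step 10: shift (. Stack=[E + (] ptr=5 lookahead=id remaining=[id ) $]
Step 11: shift id. Stack=[E + ( id] ptr=6 lookahead=) remaining=[) $]
Step 12: reduce F->id. Stack=[E + ( F] ptr=6 lookahead=) remaining=[) $]
Step 13: reduce T->F. Stack=[E + ( T] ptr=6 lookahead=) remaining=[) $]
Step 14: reduce E->T. Stack=[E + ( E] ptr=6 lookahead=) remaining=[) $]
Step 15: shift ). Stack=[E + ( E )] ptr=7 lookahead=$ remaining=[$]
Step 16: reduce F->( E ). Stack=[E + F] ptr=7 lookahead=$ remaining=[$]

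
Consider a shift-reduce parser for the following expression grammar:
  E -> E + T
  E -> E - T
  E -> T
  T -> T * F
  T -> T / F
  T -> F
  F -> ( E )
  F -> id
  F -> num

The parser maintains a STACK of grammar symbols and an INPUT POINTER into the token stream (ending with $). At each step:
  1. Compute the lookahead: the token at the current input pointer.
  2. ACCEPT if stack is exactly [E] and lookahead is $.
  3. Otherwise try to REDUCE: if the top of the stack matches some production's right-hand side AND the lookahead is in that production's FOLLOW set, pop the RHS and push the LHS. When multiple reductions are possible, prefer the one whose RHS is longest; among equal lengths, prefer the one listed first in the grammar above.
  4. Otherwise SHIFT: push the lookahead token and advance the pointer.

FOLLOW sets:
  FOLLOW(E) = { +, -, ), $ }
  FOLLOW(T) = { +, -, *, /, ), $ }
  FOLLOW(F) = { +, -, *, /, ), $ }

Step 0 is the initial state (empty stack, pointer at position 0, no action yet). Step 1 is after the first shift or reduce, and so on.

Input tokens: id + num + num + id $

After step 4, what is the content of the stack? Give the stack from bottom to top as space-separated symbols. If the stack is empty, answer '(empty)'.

Step 1: shift id. Stack=[id] ptr=1 lookahead=+ remaining=[+ num + num + id $]
Step 2: reduce F->id. Stack=[F] ptr=1 lookahead=+ remaining=[+ num + num + id $]
Step 3: reduce T->F. Stack=[T] ptr=1 lookahead=+ remaining=[+ num + num + id $]
Step 4: reduce E->T. Stack=[E] ptr=1 lookahead=+ remaining=[+ num + num + id $]

Answer: E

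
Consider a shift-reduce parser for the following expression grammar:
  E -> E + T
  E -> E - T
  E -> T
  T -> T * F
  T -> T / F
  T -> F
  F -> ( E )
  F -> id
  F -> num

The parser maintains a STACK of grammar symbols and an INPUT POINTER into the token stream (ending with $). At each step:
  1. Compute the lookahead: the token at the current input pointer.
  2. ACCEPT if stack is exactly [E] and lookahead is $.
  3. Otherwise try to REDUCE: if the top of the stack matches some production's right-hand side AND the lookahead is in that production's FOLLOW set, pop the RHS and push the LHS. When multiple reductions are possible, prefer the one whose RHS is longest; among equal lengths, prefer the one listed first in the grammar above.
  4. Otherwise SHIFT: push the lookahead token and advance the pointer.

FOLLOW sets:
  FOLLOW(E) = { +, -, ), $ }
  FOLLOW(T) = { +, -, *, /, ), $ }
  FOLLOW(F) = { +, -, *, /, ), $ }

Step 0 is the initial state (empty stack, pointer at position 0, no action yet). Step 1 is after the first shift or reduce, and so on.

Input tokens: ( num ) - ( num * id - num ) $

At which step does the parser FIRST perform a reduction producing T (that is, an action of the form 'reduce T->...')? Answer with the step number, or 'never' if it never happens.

Step 1: shift (. Stack=[(] ptr=1 lookahead=num remaining=[num ) - ( num * id - num ) $]
Step 2: shift num. Stack=[( num] ptr=2 lookahead=) remaining=[) - ( num * id - num ) $]
Step 3: reduce F->num. Stack=[( F] ptr=2 lookahead=) remaining=[) - ( num * id - num ) $]
Step 4: reduce T->F. Stack=[( T] ptr=2 lookahead=) remaining=[) - ( num * id - num ) $]

Answer: 4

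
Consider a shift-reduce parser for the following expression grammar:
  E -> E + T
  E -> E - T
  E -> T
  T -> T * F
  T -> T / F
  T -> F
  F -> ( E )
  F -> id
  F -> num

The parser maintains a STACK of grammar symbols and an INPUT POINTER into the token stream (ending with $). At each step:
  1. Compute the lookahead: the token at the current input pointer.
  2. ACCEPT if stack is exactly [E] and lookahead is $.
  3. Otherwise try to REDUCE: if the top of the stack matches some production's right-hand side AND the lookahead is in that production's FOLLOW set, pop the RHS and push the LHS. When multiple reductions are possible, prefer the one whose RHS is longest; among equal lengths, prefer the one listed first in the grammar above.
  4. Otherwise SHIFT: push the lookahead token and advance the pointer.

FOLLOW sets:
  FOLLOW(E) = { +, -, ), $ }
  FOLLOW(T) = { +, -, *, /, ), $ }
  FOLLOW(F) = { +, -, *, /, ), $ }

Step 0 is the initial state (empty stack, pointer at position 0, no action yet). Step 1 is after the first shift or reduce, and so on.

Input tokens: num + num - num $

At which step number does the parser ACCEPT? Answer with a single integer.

Answer: 15

Derivation:
Step 1: shift num. Stack=[num] ptr=1 lookahead=+ remaining=[+ num - num $]
Step 2: reduce F->num. Stack=[F] ptr=1 lookahead=+ remaining=[+ num - num $]
Step 3: reduce T->F. Stack=[T] ptr=1 lookahead=+ remaining=[+ num - num $]
Step 4: reduce E->T. Stack=[E] ptr=1 lookahead=+ remaining=[+ num - num $]
Step 5: shift +. Stack=[E +] ptr=2 lookahead=num remaining=[num - num $]
Step 6: shift num. Stack=[E + num] ptr=3 lookahead=- remaining=[- num $]
Step 7: reduce F->num. Stack=[E + F] ptr=3 lookahead=- remaining=[- num $]
Step 8: reduce T->F. Stack=[E + T] ptr=3 lookahead=- remaining=[- num $]
Step 9: reduce E->E + T. Stack=[E] ptr=3 lookahead=- remaining=[- num $]
Step 10: shift -. Stack=[E -] ptr=4 lookahead=num remaining=[num $]
Step 11: shift num. Stack=[E - num] ptr=5 lookahead=$ remaining=[$]
Step 12: reduce F->num. Stack=[E - F] ptr=5 lookahead=$ remaining=[$]
Step 13: reduce T->F. Stack=[E - T] ptr=5 lookahead=$ remaining=[$]
Step 14: reduce E->E - T. Stack=[E] ptr=5 lookahead=$ remaining=[$]
Step 15: accept. Stack=[E] ptr=5 lookahead=$ remaining=[$]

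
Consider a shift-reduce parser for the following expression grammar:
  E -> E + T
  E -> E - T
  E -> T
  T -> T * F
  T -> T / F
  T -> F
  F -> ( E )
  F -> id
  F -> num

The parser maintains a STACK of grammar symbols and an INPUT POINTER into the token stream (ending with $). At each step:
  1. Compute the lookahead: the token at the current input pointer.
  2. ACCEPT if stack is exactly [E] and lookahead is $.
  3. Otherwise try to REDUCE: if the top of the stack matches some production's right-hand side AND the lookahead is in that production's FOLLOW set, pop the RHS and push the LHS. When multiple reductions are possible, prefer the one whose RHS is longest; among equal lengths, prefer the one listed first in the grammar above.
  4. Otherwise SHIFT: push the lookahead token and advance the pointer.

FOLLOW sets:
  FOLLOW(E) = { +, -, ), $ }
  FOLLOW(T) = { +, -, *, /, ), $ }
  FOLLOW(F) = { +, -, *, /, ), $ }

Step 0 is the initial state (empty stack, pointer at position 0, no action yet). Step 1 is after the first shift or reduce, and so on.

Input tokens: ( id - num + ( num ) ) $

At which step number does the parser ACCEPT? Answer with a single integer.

Answer: 25

Derivation:
Step 1: shift (. Stack=[(] ptr=1 lookahead=id remaining=[id - num + ( num ) ) $]
Step 2: shift id. Stack=[( id] ptr=2 lookahead=- remaining=[- num + ( num ) ) $]
Step 3: reduce F->id. Stack=[( F] ptr=2 lookahead=- remaining=[- num + ( num ) ) $]
Step 4: reduce T->F. Stack=[( T] ptr=2 lookahead=- remaining=[- num + ( num ) ) $]
Step 5: reduce E->T. Stack=[( E] ptr=2 lookahead=- remaining=[- num + ( num ) ) $]
Step 6: shift -. Stack=[( E -] ptr=3 lookahead=num remaining=[num + ( num ) ) $]
Step 7: shift num. Stack=[( E - num] ptr=4 lookahead=+ remaining=[+ ( num ) ) $]
Step 8: reduce F->num. Stack=[( E - F] ptr=4 lookahead=+ remaining=[+ ( num ) ) $]
Step 9: reduce T->F. Stack=[( E - T] ptr=4 lookahead=+ remaining=[+ ( num ) ) $]
Step 10: reduce E->E - T. Stack=[( E] ptr=4 lookahead=+ remaining=[+ ( num ) ) $]
Step 11: shift +. Stack=[( E +] ptr=5 lookahead=( remaining=[( num ) ) $]
Step 12: shift (. Stack=[( E + (] ptr=6 lookahead=num remaining=[num ) ) $]
Step 13: shift num. Stack=[( E + ( num] ptr=7 lookahead=) remaining=[) ) $]
Step 14: reduce F->num. Stack=[( E + ( F] ptr=7 lookahead=) remaining=[) ) $]
Step 15: reduce T->F. Stack=[( E + ( T] ptr=7 lookahead=) remaining=[) ) $]
Step 16: reduce E->T. Stack=[( E + ( E] ptr=7 lookahead=) remaining=[) ) $]
Step 17: shift ). Stack=[( E + ( E )] ptr=8 lookahead=) remaining=[) $]
Step 18: reduce F->( E ). Stack=[( E + F] ptr=8 lookahead=) remaining=[) $]
Step 19: reduce T->F. Stack=[( E + T] ptr=8 lookahead=) remaining=[) $]
Step 20: reduce E->E + T. Stack=[( E] ptr=8 lookahead=) remaining=[) $]
Step 21: shift ). Stack=[( E )] ptr=9 lookahead=$ remaining=[$]
Step 22: reduce F->( E ). Stack=[F] ptr=9 lookahead=$ remaining=[$]
Step 23: reduce T->F. Stack=[T] ptr=9 lookahead=$ remaining=[$]
Step 24: reduce E->T. Stack=[E] ptr=9 lookahead=$ remaining=[$]
Step 25: accept. Stack=[E] ptr=9 lookahead=$ remaining=[$]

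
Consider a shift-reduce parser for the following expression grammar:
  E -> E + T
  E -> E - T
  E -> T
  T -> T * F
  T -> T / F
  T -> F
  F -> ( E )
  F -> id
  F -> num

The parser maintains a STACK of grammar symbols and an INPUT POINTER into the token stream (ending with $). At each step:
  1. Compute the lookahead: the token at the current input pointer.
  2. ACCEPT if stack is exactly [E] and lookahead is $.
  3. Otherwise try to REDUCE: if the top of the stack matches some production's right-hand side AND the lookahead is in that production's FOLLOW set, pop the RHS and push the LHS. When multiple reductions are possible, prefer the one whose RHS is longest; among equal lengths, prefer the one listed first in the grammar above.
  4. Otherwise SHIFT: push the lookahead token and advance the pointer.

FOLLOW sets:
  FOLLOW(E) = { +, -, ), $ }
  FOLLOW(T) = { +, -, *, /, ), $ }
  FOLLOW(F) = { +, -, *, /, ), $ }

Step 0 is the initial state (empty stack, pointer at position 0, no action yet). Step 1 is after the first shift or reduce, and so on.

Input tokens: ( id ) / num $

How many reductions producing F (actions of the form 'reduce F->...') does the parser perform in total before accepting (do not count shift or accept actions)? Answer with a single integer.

Step 1: shift (. Stack=[(] ptr=1 lookahead=id remaining=[id ) / num $]
Step 2: shift id. Stack=[( id] ptr=2 lookahead=) remaining=[) / num $]
Step 3: reduce F->id. Stack=[( F] ptr=2 lookahead=) remaining=[) / num $]
Step 4: reduce T->F. Stack=[( T] ptr=2 lookahead=) remaining=[) / num $]
Step 5: reduce E->T. Stack=[( E] ptr=2 lookahead=) remaining=[) / num $]
Step 6: shift ). Stack=[( E )] ptr=3 lookahead=/ remaining=[/ num $]
Step 7: reduce F->( E ). Stack=[F] ptr=3 lookahead=/ remaining=[/ num $]
Step 8: reduce T->F. Stack=[T] ptr=3 lookahead=/ remaining=[/ num $]
Step 9: shift /. Stack=[T /] ptr=4 lookahead=num remaining=[num $]
Step 10: shift num. Stack=[T / num] ptr=5 lookahead=$ remaining=[$]
Step 11: reduce F->num. Stack=[T / F] ptr=5 lookahead=$ remaining=[$]
Step 12: reduce T->T / F. Stack=[T] ptr=5 lookahead=$ remaining=[$]
Step 13: reduce E->T. Stack=[E] ptr=5 lookahead=$ remaining=[$]
Step 14: accept. Stack=[E] ptr=5 lookahead=$ remaining=[$]

Answer: 3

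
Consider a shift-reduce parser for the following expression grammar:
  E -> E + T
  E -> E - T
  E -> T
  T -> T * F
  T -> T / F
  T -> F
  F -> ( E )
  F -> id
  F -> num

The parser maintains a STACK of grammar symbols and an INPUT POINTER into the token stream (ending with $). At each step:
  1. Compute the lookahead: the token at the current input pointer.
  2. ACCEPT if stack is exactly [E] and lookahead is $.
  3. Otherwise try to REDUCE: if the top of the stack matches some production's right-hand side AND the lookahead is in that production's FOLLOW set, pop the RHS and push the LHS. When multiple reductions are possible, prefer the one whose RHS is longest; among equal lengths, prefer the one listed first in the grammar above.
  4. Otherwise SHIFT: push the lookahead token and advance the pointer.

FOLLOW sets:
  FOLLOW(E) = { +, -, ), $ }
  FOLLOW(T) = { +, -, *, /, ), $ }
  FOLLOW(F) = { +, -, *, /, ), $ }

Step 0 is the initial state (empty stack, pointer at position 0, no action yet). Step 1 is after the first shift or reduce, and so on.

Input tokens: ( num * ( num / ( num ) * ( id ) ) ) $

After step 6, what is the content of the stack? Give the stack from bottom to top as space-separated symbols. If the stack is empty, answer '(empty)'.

Step 1: shift (. Stack=[(] ptr=1 lookahead=num remaining=[num * ( num / ( num ) * ( id ) ) ) $]
Step 2: shift num. Stack=[( num] ptr=2 lookahead=* remaining=[* ( num / ( num ) * ( id ) ) ) $]
Step 3: reduce F->num. Stack=[( F] ptr=2 lookahead=* remaining=[* ( num / ( num ) * ( id ) ) ) $]
Step 4: reduce T->F. Stack=[( T] ptr=2 lookahead=* remaining=[* ( num / ( num ) * ( id ) ) ) $]
Step 5: shift *. Stack=[( T *] ptr=3 lookahead=( remaining=[( num / ( num ) * ( id ) ) ) $]
Step 6: shift (. Stack=[( T * (] ptr=4 lookahead=num remaining=[num / ( num ) * ( id ) ) ) $]

Answer: ( T * (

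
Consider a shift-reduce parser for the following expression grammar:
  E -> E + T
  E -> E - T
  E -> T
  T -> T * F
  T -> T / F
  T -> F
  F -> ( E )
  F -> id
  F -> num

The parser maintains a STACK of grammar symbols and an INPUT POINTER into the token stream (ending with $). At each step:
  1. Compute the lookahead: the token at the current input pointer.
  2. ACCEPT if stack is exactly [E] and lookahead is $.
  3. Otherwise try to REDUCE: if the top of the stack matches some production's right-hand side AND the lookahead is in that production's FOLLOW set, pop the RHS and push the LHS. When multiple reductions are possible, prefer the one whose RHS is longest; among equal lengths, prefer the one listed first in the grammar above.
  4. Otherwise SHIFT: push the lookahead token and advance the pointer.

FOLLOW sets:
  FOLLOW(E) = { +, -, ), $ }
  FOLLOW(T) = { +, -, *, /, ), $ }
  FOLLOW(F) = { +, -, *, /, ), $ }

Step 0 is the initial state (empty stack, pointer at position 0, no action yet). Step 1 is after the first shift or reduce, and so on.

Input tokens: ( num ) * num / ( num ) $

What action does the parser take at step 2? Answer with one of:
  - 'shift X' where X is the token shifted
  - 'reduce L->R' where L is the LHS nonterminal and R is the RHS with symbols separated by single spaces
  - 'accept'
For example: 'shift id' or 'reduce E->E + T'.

Step 1: shift (. Stack=[(] ptr=1 lookahead=num remaining=[num ) * num / ( num ) $]
Step 2: shift num. Stack=[( num] ptr=2 lookahead=) remaining=[) * num / ( num ) $]

Answer: shift num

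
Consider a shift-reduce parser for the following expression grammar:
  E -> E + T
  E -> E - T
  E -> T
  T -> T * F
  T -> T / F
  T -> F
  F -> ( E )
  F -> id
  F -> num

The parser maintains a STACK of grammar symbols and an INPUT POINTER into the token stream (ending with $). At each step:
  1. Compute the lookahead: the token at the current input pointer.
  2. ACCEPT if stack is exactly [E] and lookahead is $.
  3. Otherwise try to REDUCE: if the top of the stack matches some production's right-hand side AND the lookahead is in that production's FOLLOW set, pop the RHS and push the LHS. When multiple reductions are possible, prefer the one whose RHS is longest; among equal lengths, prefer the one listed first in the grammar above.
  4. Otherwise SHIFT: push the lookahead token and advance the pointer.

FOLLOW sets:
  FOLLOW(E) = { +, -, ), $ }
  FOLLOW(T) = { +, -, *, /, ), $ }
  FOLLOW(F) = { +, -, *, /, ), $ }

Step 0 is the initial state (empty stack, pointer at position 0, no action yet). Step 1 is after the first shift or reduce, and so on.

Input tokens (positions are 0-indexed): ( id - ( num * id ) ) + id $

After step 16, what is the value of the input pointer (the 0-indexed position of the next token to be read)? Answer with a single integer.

Answer: 8

Derivation:
Step 1: shift (. Stack=[(] ptr=1 lookahead=id remaining=[id - ( num * id ) ) + id $]
Step 2: shift id. Stack=[( id] ptr=2 lookahead=- remaining=[- ( num * id ) ) + id $]
Step 3: reduce F->id. Stack=[( F] ptr=2 lookahead=- remaining=[- ( num * id ) ) + id $]
Step 4: reduce T->F. Stack=[( T] ptr=2 lookahead=- remaining=[- ( num * id ) ) + id $]
Step 5: reduce E->T. Stack=[( E] ptr=2 lookahead=- remaining=[- ( num * id ) ) + id $]
Step 6: shift -. Stack=[( E -] ptr=3 lookahead=( remaining=[( num * id ) ) + id $]
Step 7: shift (. Stack=[( E - (] ptr=4 lookahead=num remaining=[num * id ) ) + id $]
Step 8: shift num. Stack=[( E - ( num] ptr=5 lookahead=* remaining=[* id ) ) + id $]
Step 9: reduce F->num. Stack=[( E - ( F] ptr=5 lookahead=* remaining=[* id ) ) + id $]
Step 10: reduce T->F. Stack=[( E - ( T] ptr=5 lookahead=* remaining=[* id ) ) + id $]
Step 11: shift *. Stack=[( E - ( T *] ptr=6 lookahead=id remaining=[id ) ) + id $]
Step 12: shift id. Stack=[( E - ( T * id] ptr=7 lookahead=) remaining=[) ) + id $]
Step 13: reduce F->id. Stack=[( E - ( T * F] ptr=7 lookahead=) remaining=[) ) + id $]
Step 14: reduce T->T * F. Stack=[( E - ( T] ptr=7 lookahead=) remaining=[) ) + id $]
Step 15: reduce E->T. Stack=[( E - ( E] ptr=7 lookahead=) remaining=[) ) + id $]
Step 16: shift ). Stack=[( E - ( E )] ptr=8 lookahead=) remaining=[) + id $]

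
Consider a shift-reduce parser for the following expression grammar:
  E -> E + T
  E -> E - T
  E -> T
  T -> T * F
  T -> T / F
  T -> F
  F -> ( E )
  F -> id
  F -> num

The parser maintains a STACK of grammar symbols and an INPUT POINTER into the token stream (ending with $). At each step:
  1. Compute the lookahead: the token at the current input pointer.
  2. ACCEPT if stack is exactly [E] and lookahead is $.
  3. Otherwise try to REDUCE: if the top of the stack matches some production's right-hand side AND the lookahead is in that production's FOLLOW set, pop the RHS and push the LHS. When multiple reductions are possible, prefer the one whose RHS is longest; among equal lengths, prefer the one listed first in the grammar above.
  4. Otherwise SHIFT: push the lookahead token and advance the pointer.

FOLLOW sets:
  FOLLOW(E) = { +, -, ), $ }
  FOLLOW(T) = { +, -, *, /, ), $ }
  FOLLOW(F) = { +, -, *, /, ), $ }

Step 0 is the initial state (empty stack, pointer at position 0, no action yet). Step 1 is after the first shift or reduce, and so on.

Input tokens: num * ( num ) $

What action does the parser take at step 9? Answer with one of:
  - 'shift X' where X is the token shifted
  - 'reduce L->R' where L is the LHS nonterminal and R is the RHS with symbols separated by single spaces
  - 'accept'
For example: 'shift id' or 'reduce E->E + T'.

Answer: reduce E->T

Derivation:
Step 1: shift num. Stack=[num] ptr=1 lookahead=* remaining=[* ( num ) $]
Step 2: reduce F->num. Stack=[F] ptr=1 lookahead=* remaining=[* ( num ) $]
Step 3: reduce T->F. Stack=[T] ptr=1 lookahead=* remaining=[* ( num ) $]
Step 4: shift *. Stack=[T *] ptr=2 lookahead=( remaining=[( num ) $]
Step 5: shift (. Stack=[T * (] ptr=3 lookahead=num remaining=[num ) $]
Step 6: shift num. Stack=[T * ( num] ptr=4 lookahead=) remaining=[) $]
Step 7: reduce F->num. Stack=[T * ( F] ptr=4 lookahead=) remaining=[) $]
Step 8: reduce T->F. Stack=[T * ( T] ptr=4 lookahead=) remaining=[) $]
Step 9: reduce E->T. Stack=[T * ( E] ptr=4 lookahead=) remaining=[) $]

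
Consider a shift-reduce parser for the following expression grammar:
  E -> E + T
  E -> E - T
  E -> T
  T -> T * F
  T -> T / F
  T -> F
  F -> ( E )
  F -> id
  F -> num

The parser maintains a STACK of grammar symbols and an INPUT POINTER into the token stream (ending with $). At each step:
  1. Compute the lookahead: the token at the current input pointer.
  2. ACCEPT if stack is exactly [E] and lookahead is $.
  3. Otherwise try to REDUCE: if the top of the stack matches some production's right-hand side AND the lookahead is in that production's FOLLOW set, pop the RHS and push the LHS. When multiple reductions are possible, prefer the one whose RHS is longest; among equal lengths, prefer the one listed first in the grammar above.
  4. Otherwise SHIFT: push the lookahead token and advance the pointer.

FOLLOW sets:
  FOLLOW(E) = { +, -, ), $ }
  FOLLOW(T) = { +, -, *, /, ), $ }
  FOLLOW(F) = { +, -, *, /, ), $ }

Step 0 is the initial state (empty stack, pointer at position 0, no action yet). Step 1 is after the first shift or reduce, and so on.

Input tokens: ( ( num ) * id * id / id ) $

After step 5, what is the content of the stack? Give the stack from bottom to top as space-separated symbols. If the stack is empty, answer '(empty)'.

Step 1: shift (. Stack=[(] ptr=1 lookahead=( remaining=[( num ) * id * id / id ) $]
Step 2: shift (. Stack=[( (] ptr=2 lookahead=num remaining=[num ) * id * id / id ) $]
Step 3: shift num. Stack=[( ( num] ptr=3 lookahead=) remaining=[) * id * id / id ) $]
Step 4: reduce F->num. Stack=[( ( F] ptr=3 lookahead=) remaining=[) * id * id / id ) $]
Step 5: reduce T->F. Stack=[( ( T] ptr=3 lookahead=) remaining=[) * id * id / id ) $]

Answer: ( ( T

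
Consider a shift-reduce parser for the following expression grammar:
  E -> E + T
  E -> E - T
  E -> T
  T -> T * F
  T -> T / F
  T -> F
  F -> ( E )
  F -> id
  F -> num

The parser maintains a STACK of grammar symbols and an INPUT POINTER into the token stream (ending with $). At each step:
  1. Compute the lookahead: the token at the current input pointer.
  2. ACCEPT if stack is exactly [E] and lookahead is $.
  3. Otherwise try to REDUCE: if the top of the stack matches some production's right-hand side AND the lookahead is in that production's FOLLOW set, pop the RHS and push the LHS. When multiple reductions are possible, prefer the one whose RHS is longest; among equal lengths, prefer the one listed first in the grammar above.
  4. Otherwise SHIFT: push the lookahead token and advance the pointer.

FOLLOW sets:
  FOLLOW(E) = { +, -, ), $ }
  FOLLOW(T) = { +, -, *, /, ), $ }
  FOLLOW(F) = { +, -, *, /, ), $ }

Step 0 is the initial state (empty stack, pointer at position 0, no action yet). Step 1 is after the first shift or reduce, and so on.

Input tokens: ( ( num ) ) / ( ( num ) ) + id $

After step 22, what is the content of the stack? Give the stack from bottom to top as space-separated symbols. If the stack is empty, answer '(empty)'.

Answer: T / ( F

Derivation:
Step 1: shift (. Stack=[(] ptr=1 lookahead=( remaining=[( num ) ) / ( ( num ) ) + id $]
Step 2: shift (. Stack=[( (] ptr=2 lookahead=num remaining=[num ) ) / ( ( num ) ) + id $]
Step 3: shift num. Stack=[( ( num] ptr=3 lookahead=) remaining=[) ) / ( ( num ) ) + id $]
Step 4: reduce F->num. Stack=[( ( F] ptr=3 lookahead=) remaining=[) ) / ( ( num ) ) + id $]
Step 5: reduce T->F. Stack=[( ( T] ptr=3 lookahead=) remaining=[) ) / ( ( num ) ) + id $]
Step 6: reduce E->T. Stack=[( ( E] ptr=3 lookahead=) remaining=[) ) / ( ( num ) ) + id $]
Step 7: shift ). Stack=[( ( E )] ptr=4 lookahead=) remaining=[) / ( ( num ) ) + id $]
Step 8: reduce F->( E ). Stack=[( F] ptr=4 lookahead=) remaining=[) / ( ( num ) ) + id $]
Step 9: reduce T->F. Stack=[( T] ptr=4 lookahead=) remaining=[) / ( ( num ) ) + id $]
Step 10: reduce E->T. Stack=[( E] ptr=4 lookahead=) remaining=[) / ( ( num ) ) + id $]
Step 11: shift ). Stack=[( E )] ptr=5 lookahead=/ remaining=[/ ( ( num ) ) + id $]
Step 12: reduce F->( E ). Stack=[F] ptr=5 lookahead=/ remaining=[/ ( ( num ) ) + id $]
Step 13: reduce T->F. Stack=[T] ptr=5 lookahead=/ remaining=[/ ( ( num ) ) + id $]
Step 14: shift /. Stack=[T /] ptr=6 lookahead=( remaining=[( ( num ) ) + id $]
Step 15: shift (. Stack=[T / (] ptr=7 lookahead=( remaining=[( num ) ) + id $]
Step 16: shift (. Stack=[T / ( (] ptr=8 lookahead=num remaining=[num ) ) + id $]
Step 17: shift num. Stack=[T / ( ( num] ptr=9 lookahead=) remaining=[) ) + id $]
Step 18: reduce F->num. Stack=[T / ( ( F] ptr=9 lookahead=) remaining=[) ) + id $]
Step 19: reduce T->F. Stack=[T / ( ( T] ptr=9 lookahead=) remaining=[) ) + id $]
Step 20: reduce E->T. Stack=[T / ( ( E] ptr=9 lookahead=) remaining=[) ) + id $]
Step 21: shift ). Stack=[T / ( ( E )] ptr=10 lookahead=) remaining=[) + id $]
Step 22: reduce F->( E ). Stack=[T / ( F] ptr=10 lookahead=) remaining=[) + id $]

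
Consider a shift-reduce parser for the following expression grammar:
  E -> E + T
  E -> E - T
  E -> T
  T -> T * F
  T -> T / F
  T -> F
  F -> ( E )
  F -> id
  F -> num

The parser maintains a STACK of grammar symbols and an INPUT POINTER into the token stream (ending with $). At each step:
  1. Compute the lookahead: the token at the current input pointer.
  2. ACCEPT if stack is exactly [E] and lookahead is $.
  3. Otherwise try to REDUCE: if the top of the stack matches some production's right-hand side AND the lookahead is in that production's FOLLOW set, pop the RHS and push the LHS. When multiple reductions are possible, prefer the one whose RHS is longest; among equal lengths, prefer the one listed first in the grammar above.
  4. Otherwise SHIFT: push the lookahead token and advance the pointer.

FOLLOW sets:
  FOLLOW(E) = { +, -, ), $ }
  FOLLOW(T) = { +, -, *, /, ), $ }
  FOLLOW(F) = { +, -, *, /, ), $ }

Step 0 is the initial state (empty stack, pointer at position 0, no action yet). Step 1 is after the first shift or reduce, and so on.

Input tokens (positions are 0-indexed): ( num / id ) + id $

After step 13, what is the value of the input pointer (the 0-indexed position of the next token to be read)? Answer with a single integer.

Answer: 5

Derivation:
Step 1: shift (. Stack=[(] ptr=1 lookahead=num remaining=[num / id ) + id $]
Step 2: shift num. Stack=[( num] ptr=2 lookahead=/ remaining=[/ id ) + id $]
Step 3: reduce F->num. Stack=[( F] ptr=2 lookahead=/ remaining=[/ id ) + id $]
Step 4: reduce T->F. Stack=[( T] ptr=2 lookahead=/ remaining=[/ id ) + id $]
Step 5: shift /. Stack=[( T /] ptr=3 lookahead=id remaining=[id ) + id $]
Step 6: shift id. Stack=[( T / id] ptr=4 lookahead=) remaining=[) + id $]
Step 7: reduce F->id. Stack=[( T / F] ptr=4 lookahead=) remaining=[) + id $]
Step 8: reduce T->T / F. Stack=[( T] ptr=4 lookahead=) remaining=[) + id $]
Step 9: reduce E->T. Stack=[( E] ptr=4 lookahead=) remaining=[) + id $]
Step 10: shift ). Stack=[( E )] ptr=5 lookahead=+ remaining=[+ id $]
Step 11: reduce F->( E ). Stack=[F] ptr=5 lookahead=+ remaining=[+ id $]
Step 12: reduce T->F. Stack=[T] ptr=5 lookahead=+ remaining=[+ id $]
Step 13: reduce E->T. Stack=[E] ptr=5 lookahead=+ remaining=[+ id $]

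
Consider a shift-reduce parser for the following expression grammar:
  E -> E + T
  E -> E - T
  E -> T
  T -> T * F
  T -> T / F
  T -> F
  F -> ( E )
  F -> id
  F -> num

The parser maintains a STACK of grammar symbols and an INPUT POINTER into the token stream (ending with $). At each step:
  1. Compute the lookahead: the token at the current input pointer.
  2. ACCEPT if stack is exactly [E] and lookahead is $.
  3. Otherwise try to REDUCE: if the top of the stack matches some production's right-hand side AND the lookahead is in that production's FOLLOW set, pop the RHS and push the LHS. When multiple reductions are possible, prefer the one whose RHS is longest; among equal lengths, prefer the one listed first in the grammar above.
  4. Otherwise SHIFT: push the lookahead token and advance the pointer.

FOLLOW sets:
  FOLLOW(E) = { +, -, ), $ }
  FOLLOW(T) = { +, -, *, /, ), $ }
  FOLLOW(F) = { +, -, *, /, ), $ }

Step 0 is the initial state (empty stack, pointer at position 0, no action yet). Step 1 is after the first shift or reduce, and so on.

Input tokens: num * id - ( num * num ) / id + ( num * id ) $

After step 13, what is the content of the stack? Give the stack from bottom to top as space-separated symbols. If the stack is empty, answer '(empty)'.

Step 1: shift num. Stack=[num] ptr=1 lookahead=* remaining=[* id - ( num * num ) / id + ( num * id ) $]
Step 2: reduce F->num. Stack=[F] ptr=1 lookahead=* remaining=[* id - ( num * num ) / id + ( num * id ) $]
Step 3: reduce T->F. Stack=[T] ptr=1 lookahead=* remaining=[* id - ( num * num ) / id + ( num * id ) $]
Step 4: shift *. Stack=[T *] ptr=2 lookahead=id remaining=[id - ( num * num ) / id + ( num * id ) $]
Step 5: shift id. Stack=[T * id] ptr=3 lookahead=- remaining=[- ( num * num ) / id + ( num * id ) $]
Step 6: reduce F->id. Stack=[T * F] ptr=3 lookahead=- remaining=[- ( num * num ) / id + ( num * id ) $]
Step 7: reduce T->T * F. Stack=[T] ptr=3 lookahead=- remaining=[- ( num * num ) / id + ( num * id ) $]
Step 8: reduce E->T. Stack=[E] ptr=3 lookahead=- remaining=[- ( num * num ) / id + ( num * id ) $]
Step 9: shift -. Stack=[E -] ptr=4 lookahead=( remaining=[( num * num ) / id + ( num * id ) $]
Step 10: shift (. Stack=[E - (] ptr=5 lookahead=num remaining=[num * num ) / id + ( num * id ) $]
Step 11: shift num. Stack=[E - ( num] ptr=6 lookahead=* remaining=[* num ) / id + ( num * id ) $]
Step 12: reduce F->num. Stack=[E - ( F] ptr=6 lookahead=* remaining=[* num ) / id + ( num * id ) $]
Step 13: reduce T->F. Stack=[E - ( T] ptr=6 lookahead=* remaining=[* num ) / id + ( num * id ) $]

Answer: E - ( T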